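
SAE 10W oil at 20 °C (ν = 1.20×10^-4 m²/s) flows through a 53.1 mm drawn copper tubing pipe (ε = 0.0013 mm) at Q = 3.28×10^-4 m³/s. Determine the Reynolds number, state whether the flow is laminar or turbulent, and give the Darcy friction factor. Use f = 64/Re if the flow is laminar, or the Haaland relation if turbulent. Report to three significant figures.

Re ≈ 65.5; laminar; f = 64/Re ≈ 0.976

V = 4Q/(πD²) = 0.1481 m/s
Re = VD/ν = 0.1481·0.0531/1.20×10^-4 = 65.5
Re < 2300 → laminar → f = 64/Re = 0.9765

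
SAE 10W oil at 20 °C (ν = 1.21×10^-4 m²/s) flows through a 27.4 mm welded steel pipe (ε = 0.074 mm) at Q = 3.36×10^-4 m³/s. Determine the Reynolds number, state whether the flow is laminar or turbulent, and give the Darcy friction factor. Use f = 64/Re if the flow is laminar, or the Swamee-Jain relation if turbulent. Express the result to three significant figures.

Re ≈ 129; laminar; f = 64/Re ≈ 0.496

V = 4Q/(πD²) = 0.5698 m/s
Re = VD/ν = 0.5698·0.0274/1.21×10^-4 = 129
Re < 2300 → laminar → f = 64/Re = 0.4960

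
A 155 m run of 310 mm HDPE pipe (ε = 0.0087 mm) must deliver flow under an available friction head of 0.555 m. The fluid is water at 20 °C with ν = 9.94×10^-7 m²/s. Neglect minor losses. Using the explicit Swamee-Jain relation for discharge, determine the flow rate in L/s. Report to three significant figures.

Swamee-Jain (Type II): Q = -0.965·√(gD⁵h_f/L)·ln[ε/(3.7D) + √(3.17ν²L/(gD³h_f))]
√(gD⁵h_f/L) = √(9.81·0.310⁵·0.555/155) = 0.01003
ε/(3.7D) = 7.59×10^-6; √(3.17ν²L/(gD³h_f)) = 5.47×10^-5
Q = -0.965·0.01003·ln(6.229×10^-5) = 0.09371 m³/s
Check: V = 1.24 m/s, Re = 3.87×10^5, f = 0.01409, h_f = 0.553 m ≈ 0.555 m ✓

Q ≈ 93.7 L/s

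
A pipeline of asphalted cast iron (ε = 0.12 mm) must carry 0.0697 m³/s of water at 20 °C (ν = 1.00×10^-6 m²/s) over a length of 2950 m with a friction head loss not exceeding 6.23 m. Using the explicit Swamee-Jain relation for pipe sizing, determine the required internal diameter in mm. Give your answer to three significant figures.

D ≈ 325 mm

Swamee-Jain (Type III): D = 0.66·[ε^1.25·(LQ²/(gh_f))^4.75 + ν·Q^9.4·(L/(gh_f))^5.2]^0.04
LQ²/(gh_f) = 0.2345; L/(gh_f) = 48.27
Term 1 = ε^1.25·(…)^4.75 = 1.28×10^-8; Term 2 = ν·Q^9.4·(…)^5.2 = 7.61×10^-9
D = 0.66·(1.28×10^-8 + 7.61×10^-9)^0.04 = 0.3250 m = 325 mm
Check: V = 0.840 m/s, Re = 2.73×10^5, f = 0.01767, h_f = 5.77 m ≈ 6.23 m ✓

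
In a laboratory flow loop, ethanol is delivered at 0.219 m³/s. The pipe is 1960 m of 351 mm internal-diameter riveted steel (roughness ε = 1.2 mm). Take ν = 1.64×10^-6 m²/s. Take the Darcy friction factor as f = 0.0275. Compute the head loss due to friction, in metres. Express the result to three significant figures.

V = 4Q/(πD²) = 4·0.219/(π·0.351²) = 2.263 m/s
h_f = f(L/D)V²/(2g) = 0.02750·(1960/0.351)·2.263²/(2·9.81) = 40.09 m

h_f ≈ 40.1 m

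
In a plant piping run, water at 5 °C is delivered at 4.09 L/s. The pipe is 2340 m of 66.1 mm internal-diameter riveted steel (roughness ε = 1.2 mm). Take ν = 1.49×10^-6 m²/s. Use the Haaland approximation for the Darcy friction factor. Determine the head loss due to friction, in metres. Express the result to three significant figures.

h_f ≈ 122 m

V = 4Q/(πD²) = 4·0.00409/(π·0.0661²) = 1.192 m/s
Re = VD/ν = 1.192·0.0661/1.49×10^-6 = 5.29×10^4 → turbulent
ε/D = 1.2/66.1 = 0.0182
Haaland: f = 0.04773
h_f = f(L/D)V²/(2g) = 0.04773·(2340/0.0661)·1.192²/(2·9.81) = 122.3 m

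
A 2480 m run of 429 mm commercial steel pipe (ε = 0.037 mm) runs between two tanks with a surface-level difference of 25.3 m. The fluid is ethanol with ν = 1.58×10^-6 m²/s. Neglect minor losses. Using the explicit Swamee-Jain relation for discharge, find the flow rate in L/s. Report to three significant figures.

Q ≈ 361 L/s

Swamee-Jain (Type II): Q = -0.965·√(gD⁵h_f/L)·ln[ε/(3.7D) + √(3.17ν²L/(gD³h_f))]
√(gD⁵h_f/L) = √(9.81·0.429⁵·25.3/2480) = 0.03813
ε/(3.7D) = 2.33×10^-5; √(3.17ν²L/(gD³h_f)) = 3.16×10^-5
Q = -0.965·0.03813·ln(5.496×10^-5) = 0.3610 m³/s
Check: V = 2.50 m/s, Re = 6.78×10^5, f = 0.01382, h_f = 25.4 m ≈ 25.3 m ✓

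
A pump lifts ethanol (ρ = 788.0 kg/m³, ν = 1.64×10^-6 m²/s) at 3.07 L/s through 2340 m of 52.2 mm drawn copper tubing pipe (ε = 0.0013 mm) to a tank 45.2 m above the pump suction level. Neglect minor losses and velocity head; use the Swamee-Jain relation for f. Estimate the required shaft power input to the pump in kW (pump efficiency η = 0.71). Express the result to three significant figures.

V = 4Q/(πD²) = 1.435 m/s; Re = 4.57×10^4; ε/D = 2.49×10^-5; f = 0.02129
h_f = f(L/D)V²/2g = 100.1 m
Total head H = z + h_f = 45.2 + 100.1 = 145.3 m
P_hyd = ρgQH = 788.0·9.81·0.00307·145.3 = 3.448 kW
P_shaft = P_hyd/η = 3.448/0.71 = 4.857 kW

P_shaft ≈ 4.86 kW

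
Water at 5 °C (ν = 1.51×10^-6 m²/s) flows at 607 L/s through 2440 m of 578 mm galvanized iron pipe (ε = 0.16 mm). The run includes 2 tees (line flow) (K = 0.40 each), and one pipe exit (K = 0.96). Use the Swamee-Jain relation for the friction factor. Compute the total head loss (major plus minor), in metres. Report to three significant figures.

H_L ≈ 18.5 m

V = 4Q/(πD²) = 2.313 m/s; V²/2g = 0.2728 m
Re = 8.86×10^5, ε/D = 2.77×10^-4 → f = 0.01564 (Swamee-Jain)
Major: h_f = f(L/D)·V²/2g = 0.01564·4221·0.2728 = 18.00 m
Minor: ΣK = 1.76; h_m = ΣK·V²/2g = 0.4801 m
Total H_L = 18.00 + 0.4801 = 18.48 m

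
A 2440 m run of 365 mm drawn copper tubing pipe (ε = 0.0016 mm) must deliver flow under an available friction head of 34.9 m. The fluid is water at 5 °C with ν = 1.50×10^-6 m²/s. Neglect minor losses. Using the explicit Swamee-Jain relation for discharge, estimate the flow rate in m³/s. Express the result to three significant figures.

Swamee-Jain (Type II): Q = -0.965·√(gD⁵h_f/L)·ln[ε/(3.7D) + √(3.17ν²L/(gD³h_f))]
√(gD⁵h_f/L) = √(9.81·0.365⁵·34.9/2440) = 0.03015
ε/(3.7D) = 1.18×10^-6; √(3.17ν²L/(gD³h_f)) = 3.23×10^-5
Q = -0.965·0.03015·ln(3.352×10^-5) = 0.2998 m³/s
Check: V = 2.86 m/s, Re = 6.97×10^5, f = 0.01243, h_f = 34.8 m ≈ 34.9 m ✓

Q ≈ 0.300 m³/s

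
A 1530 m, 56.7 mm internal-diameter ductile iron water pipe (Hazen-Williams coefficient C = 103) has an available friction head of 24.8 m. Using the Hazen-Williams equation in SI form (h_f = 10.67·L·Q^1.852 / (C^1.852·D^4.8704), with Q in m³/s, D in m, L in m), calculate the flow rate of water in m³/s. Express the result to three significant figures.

Rearranging: Q = [h_f·C^1.852·D^4.8704 / (10.67·L)]^(1/1.852)
Q = [24.8·103^1.852·0.0567^4.8704 / (10.67·1530)]^0.540 = 0.001634 m³/s

Q ≈ 0.00163 m³/s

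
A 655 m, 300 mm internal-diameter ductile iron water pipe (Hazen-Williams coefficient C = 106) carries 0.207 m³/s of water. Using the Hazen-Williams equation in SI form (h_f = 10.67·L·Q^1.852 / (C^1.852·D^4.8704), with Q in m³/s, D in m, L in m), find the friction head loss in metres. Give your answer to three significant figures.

h_f = 10.67·655·0.207^1.852 / (106^1.852·0.300^4.8704) = 23.62 m

h_f ≈ 23.6 m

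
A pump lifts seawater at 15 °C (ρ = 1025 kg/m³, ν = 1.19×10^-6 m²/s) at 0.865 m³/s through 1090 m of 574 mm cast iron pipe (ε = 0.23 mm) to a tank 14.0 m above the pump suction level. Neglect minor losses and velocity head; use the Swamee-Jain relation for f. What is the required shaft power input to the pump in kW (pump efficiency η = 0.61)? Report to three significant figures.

P_shaft ≈ 452 kW

V = 4Q/(πD²) = 3.343 m/s; Re = 1.61×10^6; ε/D = 4.01×10^-4; f = 0.01636
h_f = f(L/D)V²/2g = 17.69 m
Total head H = z + h_f = 14.0 + 17.69 = 31.69 m
P_hyd = ρgQH = 1025·9.81·0.865·31.69 = 275.6 kW
P_shaft = P_hyd/η = 275.6/0.61 = 451.8 kW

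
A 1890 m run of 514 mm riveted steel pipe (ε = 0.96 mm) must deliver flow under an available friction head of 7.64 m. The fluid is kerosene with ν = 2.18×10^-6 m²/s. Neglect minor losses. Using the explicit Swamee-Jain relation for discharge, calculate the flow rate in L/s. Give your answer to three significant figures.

Q ≈ 273 L/s

Swamee-Jain (Type II): Q = -0.965·√(gD⁵h_f/L)·ln[ε/(3.7D) + √(3.17ν²L/(gD³h_f))]
√(gD⁵h_f/L) = √(9.81·0.514⁵·7.64/1890) = 0.03772
ε/(3.7D) = 5.05×10^-4; √(3.17ν²L/(gD³h_f)) = 5.29×10^-5
Q = -0.965·0.03772·ln(5.577×10^-4) = 0.2727 m³/s
Check: V = 1.31 m/s, Re = 3.10×10^5, f = 0.02376, h_f = 7.69 m ≈ 7.64 m ✓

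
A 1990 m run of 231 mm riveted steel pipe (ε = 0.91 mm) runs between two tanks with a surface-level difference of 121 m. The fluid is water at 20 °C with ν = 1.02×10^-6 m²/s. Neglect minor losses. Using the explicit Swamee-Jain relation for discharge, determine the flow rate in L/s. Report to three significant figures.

Q ≈ 130 L/s

Swamee-Jain (Type II): Q = -0.965·√(gD⁵h_f/L)·ln[ε/(3.7D) + √(3.17ν²L/(gD³h_f))]
√(gD⁵h_f/L) = √(9.81·0.231⁵·121/1990) = 0.01981
ε/(3.7D) = 0.00106; √(3.17ν²L/(gD³h_f)) = 2.12×10^-5
Q = -0.965·0.01981·ln(0.001086) = 0.1305 m³/s
Check: V = 3.11 m/s, Re = 7.05×10^5, f = 0.02853, h_f = 121 m ≈ 121 m ✓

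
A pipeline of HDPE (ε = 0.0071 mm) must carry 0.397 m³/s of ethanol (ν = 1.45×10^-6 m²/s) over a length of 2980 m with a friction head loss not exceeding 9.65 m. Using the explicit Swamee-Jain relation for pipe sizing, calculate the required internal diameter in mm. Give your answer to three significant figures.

Swamee-Jain (Type III): D = 0.66·[ε^1.25·(LQ²/(gh_f))^4.75 + ν·Q^9.4·(L/(gh_f))^5.2]^0.04
LQ²/(gh_f) = 4.961; L/(gh_f) = 31.48
Term 1 = ε^1.25·(…)^4.75 = 7.38×10^-4; Term 2 = ν·Q^9.4·(…)^5.2 = 0.0151
D = 0.66·(7.38×10^-4 + 0.0151)^0.04 = 0.5592 m = 559 mm
Check: V = 1.62 m/s, Re = 6.23×10^5, f = 0.01282, h_f = 9.10 m ≈ 9.65 m ✓

D ≈ 559 mm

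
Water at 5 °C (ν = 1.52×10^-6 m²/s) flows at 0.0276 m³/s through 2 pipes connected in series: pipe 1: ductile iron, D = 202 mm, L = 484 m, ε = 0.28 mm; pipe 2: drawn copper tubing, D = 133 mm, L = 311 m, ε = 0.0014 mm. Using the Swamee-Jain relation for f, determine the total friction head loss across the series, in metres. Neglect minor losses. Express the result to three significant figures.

H ≈ 9.67 m

Pipe 1: V = 0.8612 m/s, Re = 1.14×10^5, ε/D = 0.00139, f = 0.02336, h_1 = f(L/D)V²/2g = 2.116 m
Pipe 2: V = 1.987 m/s, Re = 1.74×10^5, ε/D = 1.05×10^-5, f = 0.01605, h_2 = f(L/D)V²/2g = 7.552 m
Series → Q common, losses add: H = Σh = 9.668 m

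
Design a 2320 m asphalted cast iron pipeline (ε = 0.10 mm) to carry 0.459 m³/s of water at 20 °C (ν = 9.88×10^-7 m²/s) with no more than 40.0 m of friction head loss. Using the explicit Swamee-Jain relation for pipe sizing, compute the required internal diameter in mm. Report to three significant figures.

Swamee-Jain (Type III): D = 0.66·[ε^1.25·(LQ²/(gh_f))^4.75 + ν·Q^9.4·(L/(gh_f))^5.2]^0.04
LQ²/(gh_f) = 1.246; L/(gh_f) = 5.912
Term 1 = ε^1.25·(…)^4.75 = 2.84×10^-5; Term 2 = ν·Q^9.4·(…)^5.2 = 6.74×10^-6
D = 0.66·(2.84×10^-5 + 6.74×10^-6)^0.04 = 0.4379 m = 438 mm
Check: V = 3.05 m/s, Re = 1.35×10^6, f = 0.01486, h_f = 37.3 m ≈ 40.0 m ✓

D ≈ 438 mm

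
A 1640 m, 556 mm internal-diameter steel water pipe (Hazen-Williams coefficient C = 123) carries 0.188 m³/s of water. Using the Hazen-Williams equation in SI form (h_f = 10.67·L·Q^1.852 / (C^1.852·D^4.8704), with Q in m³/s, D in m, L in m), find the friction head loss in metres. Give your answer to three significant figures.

h_f = 10.67·1640·0.188^1.852 / (123^1.852·0.556^4.8704) = 1.861 m

h_f ≈ 1.86 m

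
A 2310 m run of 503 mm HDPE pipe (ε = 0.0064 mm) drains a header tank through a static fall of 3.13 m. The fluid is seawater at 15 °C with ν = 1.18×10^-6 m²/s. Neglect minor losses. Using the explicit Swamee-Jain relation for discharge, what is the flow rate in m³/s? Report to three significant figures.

Q ≈ 0.196 m³/s

Swamee-Jain (Type II): Q = -0.965·√(gD⁵h_f/L)·ln[ε/(3.7D) + √(3.17ν²L/(gD³h_f))]
√(gD⁵h_f/L) = √(9.81·0.503⁵·3.13/2310) = 0.02069
ε/(3.7D) = 3.44×10^-6; √(3.17ν²L/(gD³h_f)) = 5.11×10^-5
Q = -0.965·0.02069·ln(5.452×10^-5) = 0.1960 m³/s
Check: V = 0.986 m/s, Re = 4.20×10^5, f = 0.01369, h_f = 3.12 m ≈ 3.13 m ✓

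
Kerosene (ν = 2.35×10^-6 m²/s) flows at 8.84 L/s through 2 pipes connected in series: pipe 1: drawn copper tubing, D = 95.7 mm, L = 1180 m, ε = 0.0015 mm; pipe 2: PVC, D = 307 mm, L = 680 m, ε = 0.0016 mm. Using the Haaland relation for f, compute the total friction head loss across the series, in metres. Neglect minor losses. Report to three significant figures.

Pipe 1: V = 1.229 m/s, Re = 5.00×10^4, ε/D = 1.57×10^-5, f = 0.02075, h_1 = f(L/D)V²/2g = 19.69 m
Pipe 2: V = 0.1194 m/s, Re = 1.56×10^4, ε/D = 5.21×10^-6, f = 0.02744, h_2 = f(L/D)V²/2g = 0.04417 m
Series → Q common, losses add: H = Σh = 19.74 m

H ≈ 19.7 m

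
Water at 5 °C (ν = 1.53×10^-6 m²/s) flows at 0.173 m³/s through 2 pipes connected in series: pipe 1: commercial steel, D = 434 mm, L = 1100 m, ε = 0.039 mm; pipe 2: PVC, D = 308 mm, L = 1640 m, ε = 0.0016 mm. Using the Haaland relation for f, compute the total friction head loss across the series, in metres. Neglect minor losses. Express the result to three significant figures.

Pipe 1: V = 1.169 m/s, Re = 3.32×10^5, ε/D = 8.99×10^-5, f = 0.01492, h_1 = f(L/D)V²/2g = 2.637 m
Pipe 2: V = 2.322 m/s, Re = 4.67×10^5, ε/D = 5.19×10^-6, f = 0.01328, h_2 = f(L/D)V²/2g = 19.43 m
Series → Q common, losses add: H = Σh = 22.06 m

H ≈ 22.1 m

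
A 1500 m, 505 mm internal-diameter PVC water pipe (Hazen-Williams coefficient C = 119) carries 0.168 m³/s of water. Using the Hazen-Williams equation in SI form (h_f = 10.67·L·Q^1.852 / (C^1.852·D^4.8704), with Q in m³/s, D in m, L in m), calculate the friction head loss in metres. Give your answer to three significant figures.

h_f = 10.67·1500·0.168^1.852 / (119^1.852·0.505^4.8704) = 2.348 m

h_f ≈ 2.35 m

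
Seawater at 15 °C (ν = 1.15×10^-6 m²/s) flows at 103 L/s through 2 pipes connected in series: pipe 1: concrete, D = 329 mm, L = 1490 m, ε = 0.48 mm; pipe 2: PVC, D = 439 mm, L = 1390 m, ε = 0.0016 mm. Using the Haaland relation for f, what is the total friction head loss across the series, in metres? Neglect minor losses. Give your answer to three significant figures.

Pipe 1: V = 1.212 m/s, Re = 3.47×10^5, ε/D = 0.00146, f = 0.02219, h_1 = f(L/D)V²/2g = 7.519 m
Pipe 2: V = 0.6805 m/s, Re = 2.60×10^5, ε/D = 3.64×10^-6, f = 0.01476, h_2 = f(L/D)V²/2g = 1.103 m
Series → Q common, losses add: H = Σh = 8.622 m

H ≈ 8.62 m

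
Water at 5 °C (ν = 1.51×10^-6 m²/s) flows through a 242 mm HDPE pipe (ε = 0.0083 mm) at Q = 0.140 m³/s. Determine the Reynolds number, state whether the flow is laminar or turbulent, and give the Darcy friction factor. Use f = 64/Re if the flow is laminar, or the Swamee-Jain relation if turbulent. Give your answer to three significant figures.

Re ≈ 4.88×10^5; turbulent; f ≈ 0.0137

V = 4Q/(πD²) = 3.044 m/s
Re = VD/ν = 3.044·0.242/1.51×10^-6 = 4.88×10^5
Re > 4000 → turbulent; ε/D = 3.43×10^-5
Swamee-Jain: f = 0.01367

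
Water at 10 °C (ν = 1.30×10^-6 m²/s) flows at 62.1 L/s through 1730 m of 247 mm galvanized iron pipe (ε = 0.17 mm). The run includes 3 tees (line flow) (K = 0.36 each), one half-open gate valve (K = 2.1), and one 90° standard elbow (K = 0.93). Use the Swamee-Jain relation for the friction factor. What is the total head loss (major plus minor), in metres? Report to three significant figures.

H_L ≈ 12.1 m

V = 4Q/(πD²) = 1.296 m/s; V²/2g = 0.08561 m
Re = 2.46×10^5, ε/D = 6.88×10^-4 → f = 0.01957 (Swamee-Jain)
Major: h_f = f(L/D)·V²/2g = 0.01957·7004·0.08561 = 11.74 m
Minor: ΣK = 4.11; h_m = ΣK·V²/2g = 0.3519 m
Total H_L = 11.74 + 0.3519 = 12.09 m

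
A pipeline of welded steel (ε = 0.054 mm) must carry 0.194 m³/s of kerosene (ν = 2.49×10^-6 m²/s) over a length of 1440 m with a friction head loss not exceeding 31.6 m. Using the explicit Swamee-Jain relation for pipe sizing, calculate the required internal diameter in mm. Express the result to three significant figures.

D ≈ 300 mm

Swamee-Jain (Type III): D = 0.66·[ε^1.25·(LQ²/(gh_f))^4.75 + ν·Q^9.4·(L/(gh_f))^5.2]^0.04
LQ²/(gh_f) = 0.1748; L/(gh_f) = 4.645
Term 1 = ε^1.25·(…)^4.75 = 1.17×10^-9; Term 2 = ν·Q^9.4·(…)^5.2 = 1.48×10^-9
D = 0.66·(1.17×10^-9 + 1.48×10^-9)^0.04 = 0.2995 m = 300 mm
Check: V = 2.75 m/s, Re = 3.31×10^5, f = 0.01597, h_f = 29.7 m ≈ 31.6 m ✓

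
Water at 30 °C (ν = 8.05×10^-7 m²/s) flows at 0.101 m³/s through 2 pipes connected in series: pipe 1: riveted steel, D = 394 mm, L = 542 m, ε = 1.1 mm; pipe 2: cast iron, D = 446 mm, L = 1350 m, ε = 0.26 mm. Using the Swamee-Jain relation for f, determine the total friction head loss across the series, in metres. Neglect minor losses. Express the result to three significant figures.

H ≈ 2.46 m

Pipe 1: V = 0.8284 m/s, Re = 4.05×10^5, ε/D = 0.00279, f = 0.02612, h_1 = f(L/D)V²/2g = 1.257 m
Pipe 2: V = 0.6465 m/s, Re = 3.58×10^5, ε/D = 5.83×10^-4, f = 0.01859, h_2 = f(L/D)V²/2g = 1.199 m
Series → Q common, losses add: H = Σh = 2.455 m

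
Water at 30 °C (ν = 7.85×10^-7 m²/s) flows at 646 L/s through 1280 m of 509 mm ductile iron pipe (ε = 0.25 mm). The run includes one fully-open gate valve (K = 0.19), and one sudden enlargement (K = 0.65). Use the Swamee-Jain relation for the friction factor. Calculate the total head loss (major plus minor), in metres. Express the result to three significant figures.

H_L ≈ 22.3 m

V = 4Q/(πD²) = 3.175 m/s; V²/2g = 0.5137 m
Re = 2.06×10^6, ε/D = 4.91×10^-4 → f = 0.01696 (Swamee-Jain)
Major: h_f = f(L/D)·V²/2g = 0.01696·2515·0.5137 = 21.91 m
Minor: ΣK = 0.840; h_m = ΣK·V²/2g = 0.4315 m
Total H_L = 21.91 + 0.4315 = 22.34 m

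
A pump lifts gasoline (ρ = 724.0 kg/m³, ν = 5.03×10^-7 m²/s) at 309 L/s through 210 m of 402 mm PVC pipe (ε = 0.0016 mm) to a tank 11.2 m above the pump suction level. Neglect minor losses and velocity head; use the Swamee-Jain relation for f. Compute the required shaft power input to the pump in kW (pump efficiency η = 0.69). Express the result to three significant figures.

P_shaft ≈ 40.9 kW

V = 4Q/(πD²) = 2.435 m/s; Re = 1.95×10^6; ε/D = 3.98×10^-6; f = 0.01056
h_f = f(L/D)V²/2g = 1.666 m
Total head H = z + h_f = 11.2 + 1.666 = 12.87 m
P_hyd = ρgQH = 724.0·9.81·0.309·12.87 = 28.24 kW
P_shaft = P_hyd/η = 28.24/0.69 = 40.92 kW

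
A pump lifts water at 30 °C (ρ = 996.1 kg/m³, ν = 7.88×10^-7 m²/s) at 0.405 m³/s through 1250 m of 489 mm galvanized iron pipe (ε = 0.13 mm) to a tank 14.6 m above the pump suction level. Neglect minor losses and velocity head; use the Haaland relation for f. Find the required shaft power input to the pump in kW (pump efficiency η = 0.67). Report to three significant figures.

P_shaft ≈ 140 kW

V = 4Q/(πD²) = 2.156 m/s; Re = 1.34×10^6; ε/D = 2.66×10^-4; f = 0.01512
h_f = f(L/D)V²/2g = 9.160 m
Total head H = z + h_f = 14.6 + 9.160 = 23.76 m
P_hyd = ρgQH = 996.1·9.81·0.405·23.76 = 94.03 kW
P_shaft = P_hyd/η = 94.03/0.67 = 140.3 kW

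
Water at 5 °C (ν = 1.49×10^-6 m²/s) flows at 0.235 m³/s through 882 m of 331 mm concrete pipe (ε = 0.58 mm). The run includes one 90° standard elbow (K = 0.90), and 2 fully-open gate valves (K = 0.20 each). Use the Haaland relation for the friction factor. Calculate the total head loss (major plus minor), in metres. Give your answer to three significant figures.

V = 4Q/(πD²) = 2.731 m/s; V²/2g = 0.3801 m
Re = 6.07×10^5, ε/D = 0.00175 → f = 0.02296 (Haaland)
Major: h_f = f(L/D)·V²/2g = 0.02296·2665·0.3801 = 23.25 m
Minor: ΣK = 1.30; h_m = ΣK·V²/2g = 0.4942 m
Total H_L = 23.25 + 0.4942 = 23.75 m

H_L ≈ 23.7 m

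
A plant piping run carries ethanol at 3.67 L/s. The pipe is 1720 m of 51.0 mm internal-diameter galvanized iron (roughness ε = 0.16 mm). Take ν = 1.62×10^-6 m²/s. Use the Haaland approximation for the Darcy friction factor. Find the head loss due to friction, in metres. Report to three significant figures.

h_f ≈ 158 m

V = 4Q/(πD²) = 4·0.00367/(π·0.0510²) = 1.797 m/s
Re = VD/ν = 1.797·0.0510/1.62×10^-6 = 5.66×10^4 → turbulent
ε/D = 0.16/51.0 = 0.00314
Haaland: f = 0.02849
h_f = f(L/D)V²/(2g) = 0.02849·(1720/0.0510)·1.797²/(2·9.81) = 158.1 m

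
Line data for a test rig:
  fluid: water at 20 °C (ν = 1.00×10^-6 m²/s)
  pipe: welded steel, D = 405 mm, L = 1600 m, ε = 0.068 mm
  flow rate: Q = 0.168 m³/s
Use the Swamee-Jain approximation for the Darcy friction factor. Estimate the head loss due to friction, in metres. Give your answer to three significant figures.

h_f ≈ 5.18 m

V = 4Q/(πD²) = 4·0.168/(π·0.405²) = 1.304 m/s
Re = VD/ν = 1.304·0.405/1.00×10^-6 = 5.28×10^5 → turbulent
ε/D = 0.068/405 = 1.68×10^-4
Swamee-Jain: f = 0.01512
h_f = f(L/D)V²/(2g) = 0.01512·(1600/0.405)·1.304²/(2·9.81) = 5.179 m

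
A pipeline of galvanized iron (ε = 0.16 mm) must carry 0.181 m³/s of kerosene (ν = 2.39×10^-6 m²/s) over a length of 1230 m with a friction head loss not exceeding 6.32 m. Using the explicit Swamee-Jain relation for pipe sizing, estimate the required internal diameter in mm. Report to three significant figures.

Swamee-Jain (Type III): D = 0.66·[ε^1.25·(LQ²/(gh_f))^4.75 + ν·Q^9.4·(L/(gh_f))^5.2]^0.04
LQ²/(gh_f) = 0.6499; L/(gh_f) = 19.84
Term 1 = ε^1.25·(…)^4.75 = 2.32×10^-6; Term 2 = ν·Q^9.4·(…)^5.2 = 1.40×10^-6
D = 0.66·(2.32×10^-6 + 1.40×10^-6)^0.04 = 0.4003 m = 400 mm
Check: V = 1.44 m/s, Re = 2.41×10^5, f = 0.01806, h_f = 5.85 m ≈ 6.32 m ✓

D ≈ 400 mm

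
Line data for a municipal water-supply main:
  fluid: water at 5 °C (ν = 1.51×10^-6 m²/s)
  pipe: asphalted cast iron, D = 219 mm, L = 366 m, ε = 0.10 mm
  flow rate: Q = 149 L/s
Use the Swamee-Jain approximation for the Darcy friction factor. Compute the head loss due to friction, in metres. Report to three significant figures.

V = 4Q/(πD²) = 4·0.149/(π·0.219²) = 3.956 m/s
Re = VD/ν = 3.956·0.219/1.51×10^-6 = 5.74×10^5 → turbulent
ε/D = 0.10/219 = 4.57×10^-4
Swamee-Jain: f = 0.01738
h_f = f(L/D)V²/(2g) = 0.01738·(366/0.219)·3.956²/(2·9.81) = 23.16 m

h_f ≈ 23.2 m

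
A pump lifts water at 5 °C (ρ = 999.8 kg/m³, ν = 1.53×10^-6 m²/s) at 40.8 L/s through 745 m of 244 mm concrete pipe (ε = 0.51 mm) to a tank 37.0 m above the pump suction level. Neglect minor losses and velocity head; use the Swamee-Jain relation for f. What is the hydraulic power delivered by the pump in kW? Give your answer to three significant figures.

V = 4Q/(πD²) = 0.8726 m/s; Re = 1.39×10^5; ε/D = 0.00209; f = 0.02511
h_f = f(L/D)V²/2g = 2.976 m
Total head H = z + h_f = 37.0 + 2.976 = 39.98 m
P_hyd = ρgQH = 999.8·9.81·0.0408·39.98 = 16.00 kW

P_hyd ≈ 16.0 kW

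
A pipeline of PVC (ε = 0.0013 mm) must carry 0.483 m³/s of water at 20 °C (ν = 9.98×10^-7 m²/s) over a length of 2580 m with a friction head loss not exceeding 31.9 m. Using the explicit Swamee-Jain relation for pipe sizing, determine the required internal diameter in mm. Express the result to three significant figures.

Swamee-Jain (Type III): D = 0.66·[ε^1.25·(LQ²/(gh_f))^4.75 + ν·Q^9.4·(L/(gh_f))^5.2]^0.04
LQ²/(gh_f) = 1.923; L/(gh_f) = 8.244
Term 1 = ε^1.25·(…)^4.75 = 9.81×10^-7; Term 2 = ν·Q^9.4·(…)^5.2 = 6.20×10^-5
D = 0.66·(9.81×10^-7 + 6.20×10^-5)^0.04 = 0.4482 m = 448 mm
Check: V = 3.06 m/s, Re = 1.37×10^6, f = 0.01110, h_f = 30.5 m ≈ 31.9 m ✓

D ≈ 448 mm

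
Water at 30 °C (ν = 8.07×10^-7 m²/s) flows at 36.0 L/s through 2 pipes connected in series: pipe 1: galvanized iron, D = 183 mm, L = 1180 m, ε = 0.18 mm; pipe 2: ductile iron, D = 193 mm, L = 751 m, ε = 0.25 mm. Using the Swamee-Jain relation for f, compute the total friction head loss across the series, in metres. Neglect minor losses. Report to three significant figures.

Pipe 1: V = 1.369 m/s, Re = 3.10×10^5, ε/D = 9.84×10^-4, f = 0.02065, h_1 = f(L/D)V²/2g = 12.71 m
Pipe 2: V = 1.231 m/s, Re = 2.94×10^5, ε/D = 0.00130, f = 0.02191, h_2 = f(L/D)V²/2g = 6.580 m
Series → Q common, losses add: H = Σh = 19.29 m

H ≈ 19.3 m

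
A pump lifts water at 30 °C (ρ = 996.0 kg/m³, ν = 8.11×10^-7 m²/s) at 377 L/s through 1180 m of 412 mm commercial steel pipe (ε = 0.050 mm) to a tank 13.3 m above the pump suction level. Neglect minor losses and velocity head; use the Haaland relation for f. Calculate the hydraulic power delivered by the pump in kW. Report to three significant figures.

V = 4Q/(πD²) = 2.828 m/s; Re = 1.44×10^6; ε/D = 1.21×10^-4; f = 0.01332
h_f = f(L/D)V²/2g = 15.55 m
Total head H = z + h_f = 13.3 + 15.55 = 28.85 m
P_hyd = ρgQH = 996.0·9.81·0.377·28.85 = 106.3 kW

P_hyd ≈ 106 kW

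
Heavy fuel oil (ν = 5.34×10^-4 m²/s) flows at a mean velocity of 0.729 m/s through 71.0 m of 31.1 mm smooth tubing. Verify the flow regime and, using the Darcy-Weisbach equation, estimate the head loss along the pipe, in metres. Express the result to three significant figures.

Re = VD/ν = 0.729·0.03110/5.34×10^-4 = 42.5 → laminar (Re < 2300)
f = 64/Re = 1.507
h_f = f(L/D)V²/(2g) = 1.507·(71.0/0.03110)·0.729²/(2·9.81) = 93.22 m

h_f ≈ 93.2 m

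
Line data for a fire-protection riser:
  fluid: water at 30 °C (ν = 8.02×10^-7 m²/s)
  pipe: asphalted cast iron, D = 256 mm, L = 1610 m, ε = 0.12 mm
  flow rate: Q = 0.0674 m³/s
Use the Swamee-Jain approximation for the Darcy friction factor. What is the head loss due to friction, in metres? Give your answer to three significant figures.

V = 4Q/(πD²) = 4·0.0674/(π·0.256²) = 1.309 m/s
Re = VD/ν = 1.309·0.256/8.02×10^-7 = 4.18×10^5 → turbulent
ε/D = 0.12/256 = 4.69×10^-4
Swamee-Jain: f = 0.01775
h_f = f(L/D)V²/(2g) = 0.01775·(1610/0.256)·1.309²/(2·9.81) = 9.758 m

h_f ≈ 9.76 m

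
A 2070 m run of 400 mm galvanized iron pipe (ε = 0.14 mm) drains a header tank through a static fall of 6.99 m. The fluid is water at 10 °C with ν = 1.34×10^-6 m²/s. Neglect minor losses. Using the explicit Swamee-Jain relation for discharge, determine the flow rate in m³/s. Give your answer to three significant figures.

Swamee-Jain (Type II): Q = -0.965·√(gD⁵h_f/L)·ln[ε/(3.7D) + √(3.17ν²L/(gD³h_f))]
√(gD⁵h_f/L) = √(9.81·0.400⁵·6.99/2070) = 0.01842
ε/(3.7D) = 9.46×10^-5; √(3.17ν²L/(gD³h_f)) = 5.18×10^-5
Q = -0.965·0.01842·ln(1.464×10^-4) = 0.1569 m³/s
Check: V = 1.25 m/s, Re = 3.73×10^5, f = 0.01710, h_f = 7.03 m ≈ 6.99 m ✓

Q ≈ 0.157 m³/s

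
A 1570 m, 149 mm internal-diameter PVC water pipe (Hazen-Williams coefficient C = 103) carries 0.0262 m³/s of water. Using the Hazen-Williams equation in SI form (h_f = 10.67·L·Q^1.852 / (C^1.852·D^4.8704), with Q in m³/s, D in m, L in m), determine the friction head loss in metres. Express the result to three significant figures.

h_f = 10.67·1570·0.0262^1.852 / (103^1.852·0.149^4.8704) = 39.26 m

h_f ≈ 39.3 m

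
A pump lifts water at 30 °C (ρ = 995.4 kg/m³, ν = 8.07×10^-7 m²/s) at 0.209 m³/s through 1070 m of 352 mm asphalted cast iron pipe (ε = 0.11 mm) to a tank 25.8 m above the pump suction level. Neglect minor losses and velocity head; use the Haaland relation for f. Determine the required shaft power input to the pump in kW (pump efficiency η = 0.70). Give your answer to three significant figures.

P_shaft ≈ 108 kW

V = 4Q/(πD²) = 2.148 m/s; Re = 9.37×10^5; ε/D = 3.13×10^-4; f = 0.01575
h_f = f(L/D)V²/2g = 11.26 m
Total head H = z + h_f = 25.8 + 11.26 = 37.06 m
P_hyd = ρgQH = 995.4·9.81·0.209·37.06 = 75.63 kW
P_shaft = P_hyd/η = 75.63/0.70 = 108.0 kW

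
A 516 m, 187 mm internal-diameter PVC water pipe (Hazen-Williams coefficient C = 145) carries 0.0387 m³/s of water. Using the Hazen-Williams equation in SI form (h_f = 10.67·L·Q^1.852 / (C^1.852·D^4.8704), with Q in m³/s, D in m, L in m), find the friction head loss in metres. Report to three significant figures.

h_f ≈ 4.66 m

h_f = 10.67·516·0.0387^1.852 / (145^1.852·0.187^4.8704) = 4.665 m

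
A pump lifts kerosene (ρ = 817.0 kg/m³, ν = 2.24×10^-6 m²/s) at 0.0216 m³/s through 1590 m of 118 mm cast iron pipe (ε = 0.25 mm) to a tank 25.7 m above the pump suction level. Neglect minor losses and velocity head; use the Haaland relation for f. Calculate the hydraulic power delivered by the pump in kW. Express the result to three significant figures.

V = 4Q/(πD²) = 1.975 m/s; Re = 1.04×10^5; ε/D = 0.00212; f = 0.02523
h_f = f(L/D)V²/2g = 67.61 m
Total head H = z + h_f = 25.7 + 67.61 = 93.31 m
P_hyd = ρgQH = 817.0·9.81·0.0216·93.31 = 16.15 kW

P_hyd ≈ 16.2 kW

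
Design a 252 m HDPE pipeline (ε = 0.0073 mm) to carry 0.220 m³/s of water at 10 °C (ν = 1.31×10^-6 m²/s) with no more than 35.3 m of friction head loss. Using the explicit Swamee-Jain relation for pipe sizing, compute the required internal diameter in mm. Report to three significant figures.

Swamee-Jain (Type III): D = 0.66·[ε^1.25·(LQ²/(gh_f))^4.75 + ν·Q^9.4·(L/(gh_f))^5.2]^0.04
LQ²/(gh_f) = 0.03522; L/(gh_f) = 0.7277
Term 1 = ε^1.25·(…)^4.75 = 4.75×10^-14; Term 2 = ν·Q^9.4·(…)^5.2 = 1.65×10^-13
D = 0.66·(4.75×10^-14 + 1.65×10^-13)^0.04 = 0.2054 m = 205 mm
Check: V = 6.64 m/s, Re = 1.04×10^6, f = 0.01235, h_f = 34.0 m ≈ 35.3 m ✓

D ≈ 205 mm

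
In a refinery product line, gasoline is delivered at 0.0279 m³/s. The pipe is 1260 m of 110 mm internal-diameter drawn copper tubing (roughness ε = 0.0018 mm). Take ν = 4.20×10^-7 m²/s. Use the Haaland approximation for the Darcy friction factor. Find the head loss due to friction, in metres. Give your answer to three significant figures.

h_f ≈ 62.2 m

V = 4Q/(πD²) = 4·0.0279/(π·0.110²) = 2.936 m/s
Re = VD/ν = 2.936·0.110/4.20×10^-7 = 7.69×10^5 → turbulent
ε/D = 0.0018/110 = 1.64×10^-5
Haaland: f = 0.01237
h_f = f(L/D)V²/(2g) = 0.01237·(1260/0.110)·2.936²/(2·9.81) = 62.24 m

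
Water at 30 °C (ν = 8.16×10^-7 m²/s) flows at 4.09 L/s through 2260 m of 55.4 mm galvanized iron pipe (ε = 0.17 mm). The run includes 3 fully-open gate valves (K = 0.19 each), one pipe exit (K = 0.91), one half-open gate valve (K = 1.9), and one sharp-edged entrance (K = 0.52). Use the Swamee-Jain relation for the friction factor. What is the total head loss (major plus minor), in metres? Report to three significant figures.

V = 4Q/(πD²) = 1.697 m/s; V²/2g = 0.1467 m
Re = 1.15×10^5, ε/D = 0.00307 → f = 0.02769 (Swamee-Jain)
Major: h_f = f(L/D)·V²/2g = 0.02769·40794·0.1467 = 165.8 m
Minor: ΣK = 3.90; h_m = ΣK·V²/2g = 0.5723 m
Total H_L = 165.8 + 0.5723 = 166.3 m

H_L ≈ 166 m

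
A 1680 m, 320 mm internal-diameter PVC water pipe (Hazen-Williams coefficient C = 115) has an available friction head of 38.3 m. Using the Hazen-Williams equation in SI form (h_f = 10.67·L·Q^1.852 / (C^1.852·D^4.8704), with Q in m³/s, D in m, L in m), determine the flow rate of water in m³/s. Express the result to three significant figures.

Rearranging: Q = [h_f·C^1.852·D^4.8704 / (10.67·L)]^(1/1.852)
Q = [38.3·115^1.852·0.320^4.8704 / (10.67·1680)]^0.540 = 0.2077 m³/s

Q ≈ 0.208 m³/s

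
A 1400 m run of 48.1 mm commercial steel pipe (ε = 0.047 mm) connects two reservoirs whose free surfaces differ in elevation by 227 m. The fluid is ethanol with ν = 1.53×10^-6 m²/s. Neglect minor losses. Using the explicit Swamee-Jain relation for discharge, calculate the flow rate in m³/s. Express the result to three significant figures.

Q ≈ 0.00473 m³/s

Swamee-Jain (Type II): Q = -0.965·√(gD⁵h_f/L)·ln[ε/(3.7D) + √(3.17ν²L/(gD³h_f))]
√(gD⁵h_f/L) = √(9.81·0.0481⁵·227/1400) = 6.400×10^-4
ε/(3.7D) = 2.64×10^-4; √(3.17ν²L/(gD³h_f)) = 2.05×10^-4
Q = -0.965·6.400×10^-4·ln(4.688×10^-4) = 0.004734 m³/s
Check: V = 2.61 m/s, Re = 8.19×10^4, f = 0.02271, h_f = 229 m ≈ 227 m ✓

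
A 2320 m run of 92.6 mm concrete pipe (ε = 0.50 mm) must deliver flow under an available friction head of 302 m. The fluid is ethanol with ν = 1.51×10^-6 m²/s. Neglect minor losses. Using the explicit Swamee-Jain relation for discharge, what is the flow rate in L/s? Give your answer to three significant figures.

Q ≈ 18.4 L/s

Swamee-Jain (Type II): Q = -0.965·√(gD⁵h_f/L)·ln[ε/(3.7D) + √(3.17ν²L/(gD³h_f))]
√(gD⁵h_f/L) = √(9.81·0.0926⁵·302/2320) = 0.002949
ε/(3.7D) = 0.00146; √(3.17ν²L/(gD³h_f)) = 8.44×10^-5
Q = -0.965·0.002949·ln(0.001544) = 0.01842 m³/s
Check: V = 2.74 m/s, Re = 1.68×10^5, f = 0.03182, h_f = 304 m ≈ 302 m ✓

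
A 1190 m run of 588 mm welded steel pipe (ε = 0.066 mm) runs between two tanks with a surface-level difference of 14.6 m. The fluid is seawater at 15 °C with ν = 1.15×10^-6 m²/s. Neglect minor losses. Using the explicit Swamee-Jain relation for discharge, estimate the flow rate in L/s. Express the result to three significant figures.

Q ≈ 892 L/s

Swamee-Jain (Type II): Q = -0.965·√(gD⁵h_f/L)·ln[ε/(3.7D) + √(3.17ν²L/(gD³h_f))]
√(gD⁵h_f/L) = √(9.81·0.588⁵·14.6/1190) = 0.09198
ε/(3.7D) = 3.03×10^-5; √(3.17ν²L/(gD³h_f)) = 1.31×10^-5
Q = -0.965·0.09198·ln(4.343×10^-5) = 0.8915 m³/s
Check: V = 3.28 m/s, Re = 1.68×10^6, f = 0.01321, h_f = 14.7 m ≈ 14.6 m ✓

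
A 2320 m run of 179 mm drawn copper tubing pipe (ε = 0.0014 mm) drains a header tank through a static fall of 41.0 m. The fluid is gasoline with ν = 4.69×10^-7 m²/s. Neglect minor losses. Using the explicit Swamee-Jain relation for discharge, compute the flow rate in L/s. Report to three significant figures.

Swamee-Jain (Type II): Q = -0.965·√(gD⁵h_f/L)·ln[ε/(3.7D) + √(3.17ν²L/(gD³h_f))]
√(gD⁵h_f/L) = √(9.81·0.179⁵·41.0/2320) = 0.005644
ε/(3.7D) = 2.11×10^-6; √(3.17ν²L/(gD³h_f)) = 2.65×10^-5
Q = -0.965·0.005644·ln(2.860×10^-5) = 0.05699 m³/s
Check: V = 2.26 m/s, Re = 8.64×10^5, f = 0.01207, h_f = 40.9 m ≈ 41.0 m ✓

Q ≈ 57.0 L/s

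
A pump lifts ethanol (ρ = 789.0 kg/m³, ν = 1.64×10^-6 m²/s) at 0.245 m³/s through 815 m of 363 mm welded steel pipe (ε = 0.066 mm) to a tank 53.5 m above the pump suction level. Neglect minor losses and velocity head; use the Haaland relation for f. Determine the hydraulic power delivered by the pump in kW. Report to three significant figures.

V = 4Q/(πD²) = 2.367 m/s; Re = 5.24×10^5; ε/D = 1.82×10^-4; f = 0.01506
h_f = f(L/D)V²/2g = 9.656 m
Total head H = z + h_f = 53.5 + 9.656 = 63.16 m
P_hyd = ρgQH = 789.0·9.81·0.245·63.16 = 119.8 kW

P_hyd ≈ 120 kW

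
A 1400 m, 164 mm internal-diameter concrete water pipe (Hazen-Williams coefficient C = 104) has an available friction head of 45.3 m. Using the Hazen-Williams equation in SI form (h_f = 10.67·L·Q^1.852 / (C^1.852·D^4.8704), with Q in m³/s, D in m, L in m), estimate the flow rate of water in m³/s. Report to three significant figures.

Q ≈ 0.0391 m³/s

Rearranging: Q = [h_f·C^1.852·D^4.8704 / (10.67·L)]^(1/1.852)
Q = [45.3·104^1.852·0.164^4.8704 / (10.67·1400)]^0.540 = 0.03913 m³/s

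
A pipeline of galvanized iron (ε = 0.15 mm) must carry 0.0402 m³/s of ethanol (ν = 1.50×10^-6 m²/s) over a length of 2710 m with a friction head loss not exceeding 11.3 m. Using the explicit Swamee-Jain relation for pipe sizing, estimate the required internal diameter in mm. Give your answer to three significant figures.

Swamee-Jain (Type III): D = 0.66·[ε^1.25·(LQ²/(gh_f))^4.75 + ν·Q^9.4·(L/(gh_f))^5.2]^0.04
LQ²/(gh_f) = 0.03951; L/(gh_f) = 24.45
Term 1 = ε^1.25·(…)^4.75 = 3.58×10^-12; Term 2 = ν·Q^9.4·(…)^5.2 = 1.88×10^-12
D = 0.66·(3.58×10^-12 + 1.88×10^-12)^0.04 = 0.2339 m = 234 mm
Check: V = 0.935 m/s, Re = 1.46×10^5, f = 0.02019, h_f = 10.4 m ≈ 11.3 m ✓

D ≈ 234 mm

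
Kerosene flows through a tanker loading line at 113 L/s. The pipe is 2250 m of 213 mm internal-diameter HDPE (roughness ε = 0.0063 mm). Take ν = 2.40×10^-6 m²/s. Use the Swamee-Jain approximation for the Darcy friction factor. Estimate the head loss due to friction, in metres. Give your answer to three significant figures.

V = 4Q/(πD²) = 4·0.113/(π·0.213²) = 3.171 m/s
Re = VD/ν = 3.171·0.213/2.40×10^-6 = 2.81×10^5 → turbulent
ε/D = 0.0063/213 = 2.96×10^-5
Swamee-Jain: f = 0.01488
h_f = f(L/D)V²/(2g) = 0.01488·(2250/0.213)·3.171²/(2·9.81) = 80.54 m

h_f ≈ 80.5 m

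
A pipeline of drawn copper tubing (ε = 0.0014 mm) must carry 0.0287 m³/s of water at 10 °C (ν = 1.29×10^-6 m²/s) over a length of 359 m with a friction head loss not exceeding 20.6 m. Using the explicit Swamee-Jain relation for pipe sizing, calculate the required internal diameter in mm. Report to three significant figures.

D ≈ 114 mm

Swamee-Jain (Type III): D = 0.66·[ε^1.25·(LQ²/(gh_f))^4.75 + ν·Q^9.4·(L/(gh_f))^5.2]^0.04
LQ²/(gh_f) = 0.001463; L/(gh_f) = 1.776
Term 1 = ε^1.25·(…)^4.75 = 1.65×10^-21; Term 2 = ν·Q^9.4·(…)^5.2 = 8.17×10^-20
D = 0.66·(1.65×10^-21 + 8.17×10^-20)^0.04 = 0.1139 m = 114 mm
Check: V = 2.82 m/s, Re = 2.49×10^5, f = 0.01502, h_f = 19.2 m ≈ 20.6 m ✓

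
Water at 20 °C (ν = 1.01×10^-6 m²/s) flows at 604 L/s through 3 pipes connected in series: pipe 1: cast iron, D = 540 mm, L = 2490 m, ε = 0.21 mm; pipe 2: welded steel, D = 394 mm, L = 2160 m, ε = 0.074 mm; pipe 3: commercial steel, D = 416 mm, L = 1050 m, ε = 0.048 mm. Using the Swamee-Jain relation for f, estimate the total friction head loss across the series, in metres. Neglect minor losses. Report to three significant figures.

Pipe 1: V = 2.637 m/s, Re = 1.41×10^6, ε/D = 3.89×10^-4, f = 0.01632, h_1 = f(L/D)V²/2g = 26.68 m
Pipe 2: V = 4.954 m/s, Re = 1.93×10^6, ε/D = 1.88×10^-4, f = 0.01419, h_2 = f(L/D)V²/2g = 97.28 m
Pipe 3: V = 4.444 m/s, Re = 1.83×10^6, ε/D = 1.15×10^-4, f = 0.01320, h_3 = f(L/D)V²/2g = 33.53 m
Series → Q common, losses add: H = Σh = 157.5 m

H ≈ 157 m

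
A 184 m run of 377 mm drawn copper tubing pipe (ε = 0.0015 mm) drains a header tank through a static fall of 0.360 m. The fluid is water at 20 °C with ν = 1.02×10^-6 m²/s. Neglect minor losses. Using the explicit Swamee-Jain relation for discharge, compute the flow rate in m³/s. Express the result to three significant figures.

Swamee-Jain (Type II): Q = -0.965·√(gD⁵h_f/L)·ln[ε/(3.7D) + √(3.17ν²L/(gD³h_f))]
√(gD⁵h_f/L) = √(9.81·0.377⁵·0.360/184) = 0.01209
ε/(3.7D) = 1.08×10^-6; √(3.17ν²L/(gD³h_f)) = 5.66×10^-5
Q = -0.965·0.01209·ln(5.770×10^-5) = 0.1139 m³/s
Check: V = 1.02 m/s, Re = 3.77×10^5, f = 0.01383, h_f = 0.358 m ≈ 0.360 m ✓

Q ≈ 0.114 m³/s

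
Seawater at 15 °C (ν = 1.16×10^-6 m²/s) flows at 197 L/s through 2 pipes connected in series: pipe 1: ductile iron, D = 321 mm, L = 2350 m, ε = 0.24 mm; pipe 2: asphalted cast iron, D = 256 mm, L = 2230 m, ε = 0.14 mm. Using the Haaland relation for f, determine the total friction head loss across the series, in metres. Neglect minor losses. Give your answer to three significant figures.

Pipe 1: V = 2.434 m/s, Re = 6.74×10^5, ε/D = 7.48×10^-4, f = 0.01883, h_1 = f(L/D)V²/2g = 41.64 m
Pipe 2: V = 3.827 m/s, Re = 8.45×10^5, ε/D = 5.47×10^-4, f = 0.01756, h_2 = f(L/D)V²/2g = 114.2 m
Series → Q common, losses add: H = Σh = 155.8 m

H ≈ 156 m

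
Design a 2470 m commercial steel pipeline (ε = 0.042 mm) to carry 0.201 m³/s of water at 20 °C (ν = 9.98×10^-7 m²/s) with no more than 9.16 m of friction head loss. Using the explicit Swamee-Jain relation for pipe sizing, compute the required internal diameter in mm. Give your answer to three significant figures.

D ≈ 422 mm

Swamee-Jain (Type III): D = 0.66·[ε^1.25·(LQ²/(gh_f))^4.75 + ν·Q^9.4·(L/(gh_f))^5.2]^0.04
LQ²/(gh_f) = 1.111; L/(gh_f) = 27.49
Term 1 = ε^1.25·(…)^4.75 = 5.56×10^-6; Term 2 = ν·Q^9.4·(…)^5.2 = 8.56×10^-6
D = 0.66·(5.56×10^-6 + 8.56×10^-6)^0.04 = 0.4222 m = 422 mm
Check: V = 1.44 m/s, Re = 6.07×10^5, f = 0.01415, h_f = 8.70 m ≈ 9.16 m ✓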